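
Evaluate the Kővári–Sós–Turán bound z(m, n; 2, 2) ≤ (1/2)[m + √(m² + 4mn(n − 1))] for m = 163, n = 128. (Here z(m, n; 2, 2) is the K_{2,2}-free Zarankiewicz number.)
z(163, 128; 2, 2) ≤ (1/2)[163 + √(163² + 4·163·128·127)] = (1/2)[163 + √10625481] = 1711.3375

Kővári–Sós–Turán: let r_1, ..., r_163 be the row sums and z = Σ r_i the total number of 1s. Each pair of columns can share at most one row with both entries 1 (else a 2×2 all-ones block appears), so Σ_i C(r_i, 2) ≤ C(128, 2) = 8128. By convexity Σ_i C(r_i, 2) ≥ 163·C(z/163, 2) = z(z − 163)/(2·163), giving z² − 163z − 163·128·127 ≤ 0 and hence z ≤ (1/2)[163 + √(26569 + 4·2649728)] = (1/2)[163 + √10625481] ≈ (1/2)(163 + 3259.675) = 1711.3375.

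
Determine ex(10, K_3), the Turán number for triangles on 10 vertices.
ex(10, K_3) = ⌊10^2/4⌋ = 25

Mantel (1907): a triangle-free graph on n vertices has at most ⌊n^2/4⌋ edges, with equality for the complete bipartite graph K_{⌊n/2⌋, ⌈n/2⌉}. For n = 10: ⌊10^2/4⌋ = ⌊100/4⌋ = 25. The extremal graph is K_{5, 5}, which has 5·5 = 25 edges.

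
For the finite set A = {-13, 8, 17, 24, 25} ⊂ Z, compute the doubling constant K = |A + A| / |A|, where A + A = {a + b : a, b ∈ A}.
K = |A + A| / |A| = 15/5 = 3

Enumerate A + A = {a + b : a, b ∈ A}. With |A| = 5, there are |A|^2 = 25 ordered sum pairs; collecting distinct values, A + A = {-26, -5, 4, 11, 12, 16, 25, 32, 33, 34, 41, 42, 48, 49, 50}, so |A + A| = 15. Thus K = 15/5 = 3. For comparison, the minimum possible |A + A| over all 5-element sets is 2·5 − 1 = 9 (so min K = 9/5), attained only by arithmetic progressions.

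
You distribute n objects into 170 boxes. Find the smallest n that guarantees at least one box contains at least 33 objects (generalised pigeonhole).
n = (33 − 1)·170 + 1 = 5441

By the generalised pigeonhole principle, to guarantee some box contains ≥ r objects we need more than (r − 1) · k objects total. Threshold: n = (r − 1) · k + 1. With r = 33 and k = 170: n = 32 · 170 + 1 = 5440 + 1 = 5441. For n = 5440 = 32 · 170, we can put exactly 32 objects in every box, avoiding 33 in any single one — so 5441 is tight.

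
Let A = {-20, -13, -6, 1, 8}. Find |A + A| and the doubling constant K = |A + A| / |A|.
K = |A + A| / |A| = 9/5

Enumerate A + A = {a + b : a, b ∈ A}. With |A| = 5, there are |A|^2 = 25 ordered sum pairs; collecting distinct values, A + A = {-40, -33, -26, -19, -12, -5, 2, 9, 16}, so |A + A| = 9. Thus K = 9/5. Here |A + A| = 2|A| − 1 = 9, the minimum possible — so K = 9/5 is minimal, which holds iff A is an arithmetic progression.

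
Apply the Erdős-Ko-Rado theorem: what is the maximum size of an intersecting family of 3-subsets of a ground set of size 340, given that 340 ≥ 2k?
max |F| = C(339, 2) = 57291

The Erdős-Ko-Rado theorem states: for n ≥ 2k, an intersecting family of k-subsets of an n-element set has size at most C(n − 1, k − 1), with equality for 'star' families {A ⊆ [n] : |A| = k, i ∈ A} (fix an element i). For n = 340, k = 3: C(339, 2) = 57291.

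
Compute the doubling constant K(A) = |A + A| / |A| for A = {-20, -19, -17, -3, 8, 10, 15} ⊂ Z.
K = |A + A| / |A| = 27/7

Enumerate A + A = {a + b : a, b ∈ A}. With |A| = 7, there are |A|^2 = 49 ordered sum pairs; collecting distinct values, A + A = {-40, -39, -38, -37, -36, -34, -23, -22, -20, -12, -11, -10, -9, -7, -6, -5, -4, -2, 5, 7, 12, 16, 18, 20, 23, 25, 30}, so |A + A| = 27. Thus K = 27/7. For comparison, the minimum possible |A + A| over all 7-element sets is 2·7 − 1 = 13 (so min K = 13/7), attained only by arithmetic progressions.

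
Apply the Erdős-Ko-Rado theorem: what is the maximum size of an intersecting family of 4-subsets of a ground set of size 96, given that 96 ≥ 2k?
max |F| = C(95, 3) = 138415

Erdős-Ko-Rado (1961): when n ≥ 2k, max |F| = C(n−1, k−1). The bound is attained by the star {A : i ∈ A} for any fixed i ∈ [n]. Here C(96−1, 4−1) = C(95, 3) = 138415.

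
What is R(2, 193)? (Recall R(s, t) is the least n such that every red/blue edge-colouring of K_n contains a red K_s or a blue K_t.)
R(2, 193) = 193

R(2, k) = k for all k ≥ 2: in a 2-colouring of K_k, either some edge is red (a red K_2) or all edges are blue (a blue K_k). And K_{192} coloured all-blue has no blue K_193, so R(2, 193) > 192. Hence R(2, 193) = 193.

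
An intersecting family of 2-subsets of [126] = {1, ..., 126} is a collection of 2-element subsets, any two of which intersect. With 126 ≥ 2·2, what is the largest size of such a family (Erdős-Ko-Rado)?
max |F| = C(125, 1) = 125

The Erdős-Ko-Rado theorem states: for n ≥ 2k, an intersecting family of k-subsets of an n-element set has size at most C(n − 1, k − 1), with equality for 'star' families {A ⊆ [n] : |A| = k, i ∈ A} (fix an element i). For n = 126, k = 2: C(125, 1) = 125.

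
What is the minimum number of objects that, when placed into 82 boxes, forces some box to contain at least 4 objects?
n = (4 − 1)·82 + 1 = 247

By the generalised pigeonhole principle, to guarantee some box contains ≥ r objects we need more than (r − 1) · k objects total. Threshold: n = (r − 1) · k + 1. With r = 4 and k = 82: n = 3 · 82 + 1 = 246 + 1 = 247. For n = 246 = 3 · 82, we can put exactly 3 objects in every box, avoiding 4 in any single one — so 247 is tight.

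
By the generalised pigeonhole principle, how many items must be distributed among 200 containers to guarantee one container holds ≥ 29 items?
n = (29 − 1)·200 + 1 = 5601

By the generalised pigeonhole principle, to guarantee some box contains ≥ r objects we need more than (r − 1) · k objects total. Threshold: n = (r − 1) · k + 1. With r = 29 and k = 200: n = 28 · 200 + 1 = 5600 + 1 = 5601. For n = 5600 = 28 · 200, we can put exactly 28 objects in every box, avoiding 29 in any single one — so 5601 is tight.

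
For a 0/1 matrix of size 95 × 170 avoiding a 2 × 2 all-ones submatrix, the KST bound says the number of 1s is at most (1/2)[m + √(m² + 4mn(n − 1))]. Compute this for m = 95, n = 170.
z(95, 170; 2, 2) ≤ (1/2)[95 + √(95² + 4·95·170·169)] = (1/2)[95 + √10926425] = 1700.2572

Kővári–Sós–Turán: let r_1, ..., r_95 be the row sums and z = Σ r_i the total number of 1s. Each pair of columns can share at most one row with both entries 1 (else a 2×2 all-ones block appears), so Σ_i C(r_i, 2) ≤ C(170, 2) = 14365. By convexity Σ_i C(r_i, 2) ≥ 95·C(z/95, 2) = z(z − 95)/(2·95), giving z² − 95z − 95·170·169 ≤ 0 and hence z ≤ (1/2)[95 + √(9025 + 4·2729350)] = (1/2)[95 + √10926425] ≈ (1/2)(95 + 3305.5143) = 1700.2572.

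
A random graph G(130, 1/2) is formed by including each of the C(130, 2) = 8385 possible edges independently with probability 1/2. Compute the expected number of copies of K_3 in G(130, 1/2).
E[# K_3] = C(130, 3) · (1/2)^C(3, 2) = 357760 / 2^3 = 44720

For each 3-subset S of vertices (there are C(130, 3) = 357760 such S), let X_S = 1 if S induces a K_3 (all C(3, 2) = 3 edges present). Then P(X_S = 1) = (1/2)^3 = 1/8. By linearity of expectation, E[# K_3] = C(130, 3) · (1/2)^3 = 357760 / 8 = 44720.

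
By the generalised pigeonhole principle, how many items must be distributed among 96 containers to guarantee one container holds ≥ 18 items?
n = (18 − 1)·96 + 1 = 1633

By the generalised pigeonhole principle, to guarantee some box contains ≥ r objects we need more than (r − 1) · k objects total. Threshold: n = (r − 1) · k + 1. With r = 18 and k = 96: n = 17 · 96 + 1 = 1632 + 1 = 1633. For n = 1632 = 17 · 96, we can put exactly 17 objects in every box, avoiding 18 in any single one — so 1633 is tight.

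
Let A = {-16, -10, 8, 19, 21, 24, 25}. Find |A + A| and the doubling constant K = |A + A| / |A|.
K = |A + A| / |A| = 27/7

Enumerate A + A = {a + b : a, b ∈ A}. With |A| = 7, there are |A|^2 = 49 ordered sum pairs; collecting distinct values, A + A = {-32, -26, -20, -8, -2, 3, 5, 8, 9, 11, 14, 15, 16, 27, 29, 32, 33, 38, 40, 42, 43, 44, 45, 46, 48, 49, 50}, so |A + A| = 27. Thus K = 27/7. For comparison, the minimum possible |A + A| over all 7-element sets is 2·7 − 1 = 13 (so min K = 13/7), attained only by arithmetic progressions.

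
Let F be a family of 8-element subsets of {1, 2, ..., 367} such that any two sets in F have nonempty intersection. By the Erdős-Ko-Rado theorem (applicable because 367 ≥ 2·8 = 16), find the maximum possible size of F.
max |F| = C(366, 7) = 164766795490440

The Erdős-Ko-Rado theorem states: for n ≥ 2k, an intersecting family of k-subsets of an n-element set has size at most C(n − 1, k − 1), with equality for 'star' families {A ⊆ [n] : |A| = k, i ∈ A} (fix an element i). For n = 367, k = 8: C(366, 7) = 164766795490440.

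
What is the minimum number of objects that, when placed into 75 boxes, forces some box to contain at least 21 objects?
n = (21 − 1)·75 + 1 = 1501

By the generalised pigeonhole principle, to guarantee some box contains ≥ r objects we need more than (r − 1) · k objects total. Threshold: n = (r − 1) · k + 1. With r = 21 and k = 75: n = 20 · 75 + 1 = 1500 + 1 = 1501. For n = 1500 = 20 · 75, we can put exactly 20 objects in every box, avoiding 21 in any single one — so 1501 is tight.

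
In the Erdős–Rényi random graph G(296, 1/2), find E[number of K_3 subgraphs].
E[# K_3] = C(296, 3) · (1/2)^C(3, 2) = 4278680 / 2^3 = 534835

For each 3-subset S of vertices (there are C(296, 3) = 4278680 such S), let X_S = 1 if S induces a K_3 (all C(3, 2) = 3 edges present). Then P(X_S = 1) = (1/2)^3 = 1/8. By linearity of expectation, E[# K_3] = C(296, 3) · (1/2)^3 = 4278680 / 8 = 534835.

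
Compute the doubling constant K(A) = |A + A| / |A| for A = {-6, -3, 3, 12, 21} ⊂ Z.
K = |A + A| / |A| = 12/5

Enumerate A + A = {a + b : a, b ∈ A}. With |A| = 5, there are |A|^2 = 25 ordered sum pairs; collecting distinct values, A + A = {-12, -9, -6, -3, 0, 6, 9, 15, 18, 24, 33, 42}, so |A + A| = 12. Thus K = 12/5. For comparison, the minimum possible |A + A| over all 5-element sets is 2·5 − 1 = 9 (so min K = 9/5), attained only by arithmetic progressions.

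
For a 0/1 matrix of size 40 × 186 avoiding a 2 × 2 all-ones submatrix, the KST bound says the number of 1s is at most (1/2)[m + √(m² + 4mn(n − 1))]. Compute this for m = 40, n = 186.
z(40, 186; 2, 2) ≤ (1/2)[40 + √(40² + 4·40·186·185)] = (1/2)[40 + √5507200] = 1193.3712

Kővári–Sós–Turán: let r_1, ..., r_40 be the row sums and z = Σ r_i the total number of 1s. Each pair of columns can share at most one row with both entries 1 (else a 2×2 all-ones block appears), so Σ_i C(r_i, 2) ≤ C(186, 2) = 17205. By convexity Σ_i C(r_i, 2) ≥ 40·C(z/40, 2) = z(z − 40)/(2·40), giving z² − 40z − 40·186·185 ≤ 0 and hence z ≤ (1/2)[40 + √(1600 + 4·1376400)] = (1/2)[40 + √5507200] ≈ (1/2)(40 + 2346.7424) = 1193.3712.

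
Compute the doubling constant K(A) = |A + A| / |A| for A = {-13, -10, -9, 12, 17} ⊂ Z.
K = |A + A| / |A| = 15/5 = 3

Enumerate A + A = {a + b : a, b ∈ A}. With |A| = 5, there are |A|^2 = 25 ordered sum pairs; collecting distinct values, A + A = {-26, -23, -22, -20, -19, -18, -1, 2, 3, 4, 7, 8, 24, 29, 34}, so |A + A| = 15. Thus K = 15/5 = 3. For comparison, the minimum possible |A + A| over all 5-element sets is 2·5 − 1 = 9 (so min K = 9/5), attained only by arithmetic progressions.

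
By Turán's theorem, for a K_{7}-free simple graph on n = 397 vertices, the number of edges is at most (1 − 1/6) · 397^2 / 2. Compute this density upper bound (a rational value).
Turán density bound = (5/6) · 397^2/2 = 788045/12 ≈ 65670.4167

Turán's theorem: ex(n, K_{r+1}) is achieved by the complete r-partite Turán graph T(n, r) with parts as balanced as possible, and is at most (1 − 1/r) · n^2/2. For r = 6, n = 397: the density bound is (5/6) · 157609/2 = 788045/12 ≈ 65670.4167. The integer-valued extremum is e(T(397, 6)) = 65670, which is strictly less than the density bound 788045/12 since 6 ∤ 397 (the parts of T(397, 6) cannot all be equal).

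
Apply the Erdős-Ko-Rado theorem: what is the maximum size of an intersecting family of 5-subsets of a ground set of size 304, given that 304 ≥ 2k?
max |F| = C(303, 4) = 344291325

Erdős-Ko-Rado (1961): when n ≥ 2k, max |F| = C(n−1, k−1). The bound is attained by the star {A : i ∈ A} for any fixed i ∈ [n]. Here C(304−1, 5−1) = C(303, 4) = 344291325.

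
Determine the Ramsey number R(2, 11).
R(2, 11) = 11

R(2, k) = k for all k ≥ 2: in a 2-colouring of K_k, either some edge is red (a red K_2) or all edges are blue (a blue K_k). And K_{10} coloured all-blue has no blue K_11, so R(2, 11) > 10. Hence R(2, 11) = 11.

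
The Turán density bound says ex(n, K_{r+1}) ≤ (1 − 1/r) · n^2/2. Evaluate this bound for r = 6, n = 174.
Turán density bound = (5/6) · 174^2/2 = 12615

Turán's theorem: ex(n, K_{r+1}) is achieved by the complete r-partite Turán graph T(n, r) with parts as balanced as possible, and is at most (1 − 1/r) · n^2/2. For r = 6, n = 174: the density bound is (5/6) · 30276/2 = 12615. Since 6 ∣ 174, the Turán graph T(174, 6) has parts of equal size 29, and its edge count e(T(174, 6)) = 12615 attains the density bound exactly.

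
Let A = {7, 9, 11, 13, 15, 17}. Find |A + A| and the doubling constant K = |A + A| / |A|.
K = |A + A| / |A| = 11/6

Enumerate A + A = {a + b : a, b ∈ A}. With |A| = 6, there are |A|^2 = 36 ordered sum pairs; collecting distinct values, A + A = {14, 16, 18, 20, 22, 24, 26, 28, 30, 32, 34}, so |A + A| = 11. Thus K = 11/6. Here |A + A| = 2|A| − 1 = 11, the minimum possible — so K = 11/6 is minimal, which holds iff A is an arithmetic progression.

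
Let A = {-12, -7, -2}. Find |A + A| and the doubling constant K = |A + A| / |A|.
K = |A + A| / |A| = 5/3

Enumerate A + A = {a + b : a, b ∈ A}. With |A| = 3, there are |A|^2 = 9 ordered sum pairs; collecting distinct values, A + A = {-24, -19, -14, -9, -4}, so |A + A| = 5. Thus K = 5/3. Here |A + A| = 2|A| − 1 = 5, the minimum possible — so K = 5/3 is minimal, which holds iff A is an arithmetic progression.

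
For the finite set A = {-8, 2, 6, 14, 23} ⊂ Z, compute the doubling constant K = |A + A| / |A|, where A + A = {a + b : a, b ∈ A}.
K = |A + A| / |A| = 15/5 = 3

Enumerate A + A = {a + b : a, b ∈ A}. With |A| = 5, there are |A|^2 = 25 ordered sum pairs; collecting distinct values, A + A = {-16, -6, -2, 4, 6, 8, 12, 15, 16, 20, 25, 28, 29, 37, 46}, so |A + A| = 15. Thus K = 15/5 = 3. For comparison, the minimum possible |A + A| over all 5-element sets is 2·5 − 1 = 9 (so min K = 9/5), attained only by arithmetic progressions.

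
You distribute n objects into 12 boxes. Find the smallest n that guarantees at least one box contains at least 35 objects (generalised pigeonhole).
n = (35 − 1)·12 + 1 = 409

By the generalised pigeonhole principle, to guarantee some box contains ≥ r objects we need more than (r − 1) · k objects total. Threshold: n = (r − 1) · k + 1. With r = 35 and k = 12: n = 34 · 12 + 1 = 408 + 1 = 409. For n = 408 = 34 · 12, we can put exactly 34 objects in every box, avoiding 35 in any single one — so 409 is tight.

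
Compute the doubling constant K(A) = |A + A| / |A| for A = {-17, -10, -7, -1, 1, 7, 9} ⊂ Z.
K = |A + A| / |A| = 24/7

Enumerate A + A = {a + b : a, b ∈ A}. With |A| = 7, there are |A|^2 = 49 ordered sum pairs; collecting distinct values, A + A = {-34, -27, -24, -20, -18, -17, -16, -14, -11, -10, -9, -8, -6, -3, -2, -1, 0, 2, 6, 8, 10, 14, 16, 18}, so |A + A| = 24. Thus K = 24/7. For comparison, the minimum possible |A + A| over all 7-element sets is 2·7 − 1 = 13 (so min K = 13/7), attained only by arithmetic progressions.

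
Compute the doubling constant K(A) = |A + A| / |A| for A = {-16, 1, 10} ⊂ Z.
K = |A + A| / |A| = 6/3 = 2

Enumerate A + A = {a + b : a, b ∈ A}. With |A| = 3, there are |A|^2 = 9 ordered sum pairs; collecting distinct values, A + A = {-32, -15, -6, 2, 11, 20}, so |A + A| = 6. Thus K = 6/3 = 2. For comparison, the minimum possible |A + A| over all 3-element sets is 2·3 − 1 = 5 (so min K = 5/3), attained only by arithmetic progressions.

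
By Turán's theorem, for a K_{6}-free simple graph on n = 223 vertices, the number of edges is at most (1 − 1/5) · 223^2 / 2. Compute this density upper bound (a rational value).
Turán density bound = (4/5) · 223^2/2 = 99458/5 ≈ 19891.6

Turán's theorem: ex(n, K_{r+1}) is achieved by the complete r-partite Turán graph T(n, r) with parts as balanced as possible, and is at most (1 − 1/r) · n^2/2. For r = 5, n = 223: the density bound is (4/5) · 49729/2 = 99458/5 ≈ 19891.6. The integer-valued extremum is e(T(223, 5)) = 19891, which is strictly less than the density bound 99458/5 since 5 ∤ 223 (the parts of T(223, 5) cannot all be equal).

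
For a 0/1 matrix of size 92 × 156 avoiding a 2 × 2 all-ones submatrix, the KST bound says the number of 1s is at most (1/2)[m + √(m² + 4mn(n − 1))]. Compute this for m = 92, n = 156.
z(92, 156; 2, 2) ≤ (1/2)[92 + √(92² + 4·92·156·155)] = (1/2)[92 + √8906704] = 1538.2051

Kővári–Sós–Turán: let r_1, ..., r_92 be the row sums and z = Σ r_i the total number of 1s. Each pair of columns can share at most one row with both entries 1 (else a 2×2 all-ones block appears), so Σ_i C(r_i, 2) ≤ C(156, 2) = 12090. By convexity Σ_i C(r_i, 2) ≥ 92·C(z/92, 2) = z(z − 92)/(2·92), giving z² − 92z − 92·156·155 ≤ 0 and hence z ≤ (1/2)[92 + √(8464 + 4·2224560)] = (1/2)[92 + √8906704] ≈ (1/2)(92 + 2984.4102) = 1538.2051.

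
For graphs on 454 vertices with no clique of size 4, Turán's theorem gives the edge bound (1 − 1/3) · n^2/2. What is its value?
Turán density bound = (2/3) · 454^2/2 = 206116/3 ≈ 68705.3333

Turán's theorem: ex(n, K_{r+1}) is achieved by the complete r-partite Turán graph T(n, r) with parts as balanced as possible, and is at most (1 − 1/r) · n^2/2. For r = 3, n = 454: the density bound is (2/3) · 206116/2 = 206116/3 ≈ 68705.3333. The integer-valued extremum is e(T(454, 3)) = 68705, which is strictly less than the density bound 206116/3 since 3 ∤ 454 (the parts of T(454, 3) cannot all be equal).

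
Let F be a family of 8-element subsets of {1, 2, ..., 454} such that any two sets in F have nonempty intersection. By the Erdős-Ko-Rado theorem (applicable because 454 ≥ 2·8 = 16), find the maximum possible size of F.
max |F| = C(453, 7) = 741356388162720

The Erdős-Ko-Rado theorem states: for n ≥ 2k, an intersecting family of k-subsets of an n-element set has size at most C(n − 1, k − 1), with equality for 'star' families {A ⊆ [n] : |A| = k, i ∈ A} (fix an element i). For n = 454, k = 8: C(453, 7) = 741356388162720.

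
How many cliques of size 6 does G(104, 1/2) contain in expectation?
E[# K_6] = C(104, 6) · (1/2)^C(6, 2) = 1517381580 / 2^15 = 379345395/8192 ≈ 46306.810913

For each 6-subset S of vertices (there are C(104, 6) = 1517381580 such S), let X_S = 1 if S induces a K_6 (all C(6, 2) = 15 edges present). Then P(X_S = 1) = (1/2)^15 = 1/32768. By linearity of expectation, E[# K_6] = C(104, 6) · (1/2)^15 = 1517381580 / 32768 = 379345395/8192 ≈ 46306.810913.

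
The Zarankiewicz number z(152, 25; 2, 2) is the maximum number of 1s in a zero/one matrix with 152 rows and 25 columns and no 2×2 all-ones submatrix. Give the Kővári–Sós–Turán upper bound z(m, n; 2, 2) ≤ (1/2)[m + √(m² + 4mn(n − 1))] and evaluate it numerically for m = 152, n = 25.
z(152, 25; 2, 2) ≤ (1/2)[152 + √(152² + 4·152·25·24)] = (1/2)[152 + √387904] = 387.4097

Kővári–Sós–Turán: let r_1, ..., r_152 be the row sums and z = Σ r_i the total number of 1s. Each pair of columns can share at most one row with both entries 1 (else a 2×2 all-ones block appears), so Σ_i C(r_i, 2) ≤ C(25, 2) = 300. By convexity Σ_i C(r_i, 2) ≥ 152·C(z/152, 2) = z(z − 152)/(2·152), giving z² − 152z − 152·25·24 ≤ 0 and hence z ≤ (1/2)[152 + √(23104 + 4·91200)] = (1/2)[152 + √387904] ≈ (1/2)(152 + 622.8194) = 387.4097.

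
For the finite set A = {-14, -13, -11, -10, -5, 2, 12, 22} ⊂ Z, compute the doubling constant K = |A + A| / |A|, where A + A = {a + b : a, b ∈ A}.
K = |A + A| / |A| = 34/8 = 17/4

Enumerate A + A = {a + b : a, b ∈ A}. With |A| = 8, there are |A|^2 = 64 ordered sum pairs; collecting distinct values, A + A = {-28, -27, -26, -25, -24, -23, -22, -21, -20, -19, -18, -16, -15, -12, -11, -10, -9, -8, -3, -2, -1, 1, 2, 4, 7, 8, 9, 11, 12, 14, 17, 24, 34, 44}, so |A + A| = 34. Thus K = 34/8 = 17/4. For comparison, the minimum possible |A + A| over all 8-element sets is 2·8 − 1 = 15 (so min K = 15/8), attained only by arithmetic progressions.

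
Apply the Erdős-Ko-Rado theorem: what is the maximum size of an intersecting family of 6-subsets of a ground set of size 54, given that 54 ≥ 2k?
max |F| = C(53, 5) = 2869685

The Erdős-Ko-Rado theorem states: for n ≥ 2k, an intersecting family of k-subsets of an n-element set has size at most C(n − 1, k − 1), with equality for 'star' families {A ⊆ [n] : |A| = k, i ∈ A} (fix an element i). For n = 54, k = 6: C(53, 5) = 2869685.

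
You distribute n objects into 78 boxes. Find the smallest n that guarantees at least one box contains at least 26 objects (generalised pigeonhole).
n = (26 − 1)·78 + 1 = 1951

By the generalised pigeonhole principle, to guarantee some box contains ≥ r objects we need more than (r − 1) · k objects total. Threshold: n = (r − 1) · k + 1. With r = 26 and k = 78: n = 25 · 78 + 1 = 1950 + 1 = 1951. For n = 1950 = 25 · 78, we can put exactly 25 objects in every box, avoiding 26 in any single one — so 1951 is tight.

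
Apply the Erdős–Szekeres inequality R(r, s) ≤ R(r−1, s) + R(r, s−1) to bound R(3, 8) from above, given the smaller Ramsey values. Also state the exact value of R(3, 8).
R(3, 8) ≤ R(2, 8) + R(3, 7) = 8 + 23 = 31; exact value R(3, 8) = 28.

The Erdős–Szekeres recurrence R(r, s) ≤ R(r−1, s) + R(r, s−1) applied to (r, s) = (3, 8) gives
  R(3, 8) ≤ R(2, 8) + R(3, 7) = 8 + 23 = 31.
(Recall R(2, k) = k and R is symmetric.) The recurrence is not tight here (it gives 31, but the exact value is R(3, 8) = 28); the tight upper bound requires a sharper argument than the simple recurrence, combined with a lower-bound construction on K_{27}.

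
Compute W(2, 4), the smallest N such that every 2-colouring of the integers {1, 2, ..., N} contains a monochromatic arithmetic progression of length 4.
W(2, 4) = 35

W(2, 4) = 35. The lower bound W(2, 4) > 34 comes from an explicit good 2-colouring of [1, 34]; the upper bound W(2, 4) ≤ 35 was verified by exhaustive search over 2-colourings of [1, 35].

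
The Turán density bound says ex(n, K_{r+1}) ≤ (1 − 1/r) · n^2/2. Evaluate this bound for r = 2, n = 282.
Turán density bound = (1/2) · 282^2/2 = 19881

Turán's theorem: ex(n, K_{r+1}) is achieved by the complete r-partite Turán graph T(n, r) with parts as balanced as possible, and is at most (1 − 1/r) · n^2/2. For r = 2, n = 282: the density bound is (1/2) · 79524/2 = 19881. Since 2 ∣ 282, the Turán graph T(282, 2) has parts of equal size 141, and its edge count e(T(282, 2)) = 19881 attains the density bound exactly.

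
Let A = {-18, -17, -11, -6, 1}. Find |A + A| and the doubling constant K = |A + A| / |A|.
K = |A + A| / |A| = 14/5

Enumerate A + A = {a + b : a, b ∈ A}. With |A| = 5, there are |A|^2 = 25 ordered sum pairs; collecting distinct values, A + A = {-36, -35, -34, -29, -28, -24, -23, -22, -17, -16, -12, -10, -5, 2}, so |A + A| = 14. Thus K = 14/5. For comparison, the minimum possible |A + A| over all 5-element sets is 2·5 − 1 = 9 (so min K = 9/5), attained only by arithmetic progressions.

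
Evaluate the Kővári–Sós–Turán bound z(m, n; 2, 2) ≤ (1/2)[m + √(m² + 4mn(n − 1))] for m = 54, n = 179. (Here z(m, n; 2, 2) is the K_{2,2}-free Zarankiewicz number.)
z(54, 179; 2, 2) ≤ (1/2)[54 + √(54² + 4·54·179·178)] = (1/2)[54 + √6885108] = 1338.9745

Kővári–Sós–Turán: let r_1, ..., r_54 be the row sums and z = Σ r_i the total number of 1s. Each pair of columns can share at most one row with both entries 1 (else a 2×2 all-ones block appears), so Σ_i C(r_i, 2) ≤ C(179, 2) = 15931. By convexity Σ_i C(r_i, 2) ≥ 54·C(z/54, 2) = z(z − 54)/(2·54), giving z² − 54z − 54·179·178 ≤ 0 and hence z ≤ (1/2)[54 + √(2916 + 4·1720548)] = (1/2)[54 + √6885108] ≈ (1/2)(54 + 2623.9489) = 1338.9745.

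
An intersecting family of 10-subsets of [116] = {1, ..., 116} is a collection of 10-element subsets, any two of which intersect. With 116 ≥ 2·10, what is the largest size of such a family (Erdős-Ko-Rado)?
max |F| = C(115, 9) = 7032112662630

The Erdős-Ko-Rado theorem states: for n ≥ 2k, an intersecting family of k-subsets of an n-element set has size at most C(n − 1, k − 1), with equality for 'star' families {A ⊆ [n] : |A| = k, i ∈ A} (fix an element i). For n = 116, k = 10: C(115, 9) = 7032112662630.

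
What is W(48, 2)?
W(48, 2) = 48 + 1 = 49

A 2-term AP is any pair of integers, so a monochromatic 2-AP exists iff some colour is used at least twice. With 48 colours, the colouring i ↦ i on {1, ..., 48} uses each colour once, avoiding any monochromatic pair, so W(48, 2) > 48. For {1, ..., 49}, pigeonhole forces two integers of the same colour, which form a monochromatic 2-AP. Hence W(48, 2) = 49.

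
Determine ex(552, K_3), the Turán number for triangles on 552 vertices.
ex(552, K_3) = ⌊552^2/4⌋ = 76176

Mantel (1907): a triangle-free graph on n vertices has at most ⌊n^2/4⌋ edges, with equality for the complete bipartite graph K_{⌊n/2⌋, ⌈n/2⌉}. For n = 552: ⌊552^2/4⌋ = ⌊304704/4⌋ = 76176. The extremal graph is K_{276, 276}, which has 276·276 = 76176 edges.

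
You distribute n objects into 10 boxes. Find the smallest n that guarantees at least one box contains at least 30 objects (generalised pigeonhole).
n = (30 − 1)·10 + 1 = 291

By the generalised pigeonhole principle, to guarantee some box contains ≥ r objects we need more than (r − 1) · k objects total. Threshold: n = (r − 1) · k + 1. With r = 30 and k = 10: n = 29 · 10 + 1 = 290 + 1 = 291. For n = 290 = 29 · 10, we can put exactly 29 objects in every box, avoiding 30 in any single one — so 291 is tight.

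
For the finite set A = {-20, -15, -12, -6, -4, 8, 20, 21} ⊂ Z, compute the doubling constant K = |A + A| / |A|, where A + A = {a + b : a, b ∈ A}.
K = |A + A| / |A| = 33/8

Enumerate A + A = {a + b : a, b ∈ A}. With |A| = 8, there are |A|^2 = 64 ordered sum pairs; collecting distinct values, A + A = {-40, -35, -32, -30, -27, -26, -24, -21, -19, -18, -16, -12, -10, -8, -7, -4, 0, 1, 2, 4, 5, 6, 8, 9, 14, 15, 16, 17, 28, 29, 40, 41, 42}, so |A + A| = 33. Thus K = 33/8. For comparison, the minimum possible |A + A| over all 8-element sets is 2·8 − 1 = 15 (so min K = 15/8), attained only by arithmetic progressions.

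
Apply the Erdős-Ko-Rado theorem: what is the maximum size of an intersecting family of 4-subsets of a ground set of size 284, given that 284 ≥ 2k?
max |F| = C(283, 3) = 3737581

Erdős-Ko-Rado (1961): when n ≥ 2k, max |F| = C(n−1, k−1). The bound is attained by the star {A : i ∈ A} for any fixed i ∈ [n]. Here C(284−1, 4−1) = C(283, 3) = 3737581.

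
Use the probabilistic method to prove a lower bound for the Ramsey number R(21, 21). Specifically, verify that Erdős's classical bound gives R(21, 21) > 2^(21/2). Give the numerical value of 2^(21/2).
2^(21/2) = 1448.1547; so R(21, 21) > 1448.1547

Colour each edge of K_n uniformly at random with red/blue. The expected number of monochromatic K_21 is C(n, 21) · 2 · 2^(−C(21,2)). If C(n, 21) · 2^(1 − C(21,2)) < 1, then with positive probability no monochromatic K_21 exists, so R(21, 21) > n. The standard estimate C(n, 21) ≤ n^21/21! shows this inequality holds whenever n ≤ 2^(21/2) (since 21! · 2^(C(21,2) − 1) > 2^(21^2/2) ≥ n^21). Hence R(21, 21) > 2^(21/2) = 1448.1547.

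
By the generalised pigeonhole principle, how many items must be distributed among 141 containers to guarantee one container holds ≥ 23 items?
n = (23 − 1)·141 + 1 = 3103

By the generalised pigeonhole principle, to guarantee some box contains ≥ r objects we need more than (r − 1) · k objects total. Threshold: n = (r − 1) · k + 1. With r = 23 and k = 141: n = 22 · 141 + 1 = 3102 + 1 = 3103. For n = 3102 = 22 · 141, we can put exactly 22 objects in every box, avoiding 23 in any single one — so 3103 is tight.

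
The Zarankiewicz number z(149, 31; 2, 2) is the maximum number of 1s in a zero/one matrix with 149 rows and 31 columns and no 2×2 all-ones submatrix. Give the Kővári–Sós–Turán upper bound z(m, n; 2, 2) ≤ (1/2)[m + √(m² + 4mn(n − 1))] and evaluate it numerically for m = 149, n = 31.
z(149, 31; 2, 2) ≤ (1/2)[149 + √(149² + 4·149·31·30)] = (1/2)[149 + √576481] = 454.1317

Kővári–Sós–Turán: let r_1, ..., r_149 be the row sums and z = Σ r_i the total number of 1s. Each pair of columns can share at most one row with both entries 1 (else a 2×2 all-ones block appears), so Σ_i C(r_i, 2) ≤ C(31, 2) = 465. By convexity Σ_i C(r_i, 2) ≥ 149·C(z/149, 2) = z(z − 149)/(2·149), giving z² − 149z − 149·31·30 ≤ 0 and hence z ≤ (1/2)[149 + √(22201 + 4·138570)] = (1/2)[149 + √576481] ≈ (1/2)(149 + 759.2635) = 454.1317.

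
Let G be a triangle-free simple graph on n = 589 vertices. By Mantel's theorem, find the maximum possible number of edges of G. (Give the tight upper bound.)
ex(589, K_3) = ⌊589^2/4⌋ = 86730

Mantel (1907): a triangle-free graph on n vertices has at most ⌊n^2/4⌋ edges, with equality for the complete bipartite graph K_{⌊n/2⌋, ⌈n/2⌉}. For n = 589: ⌊589^2/4⌋ = ⌊346921/4⌋ = 86730. The extremal graph is K_{294, 295}, which has 294·295 = 86730 edges.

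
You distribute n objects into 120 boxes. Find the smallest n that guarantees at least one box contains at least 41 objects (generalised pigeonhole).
n = (41 − 1)·120 + 1 = 4801

By the generalised pigeonhole principle, to guarantee some box contains ≥ r objects we need more than (r − 1) · k objects total. Threshold: n = (r − 1) · k + 1. With r = 41 and k = 120: n = 40 · 120 + 1 = 4800 + 1 = 4801. For n = 4800 = 40 · 120, we can put exactly 40 objects in every box, avoiding 41 in any single one — so 4801 is tight.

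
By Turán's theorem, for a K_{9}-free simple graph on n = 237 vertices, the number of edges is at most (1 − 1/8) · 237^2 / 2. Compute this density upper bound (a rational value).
Turán density bound = (7/8) · 237^2/2 = 393183/16 ≈ 24573.9375

Turán's theorem: ex(n, K_{r+1}) is achieved by the complete r-partite Turán graph T(n, r) with parts as balanced as possible, and is at most (1 − 1/r) · n^2/2. For r = 8, n = 237: the density bound is (7/8) · 56169/2 = 393183/16 ≈ 24573.9375. The integer-valued extremum is e(T(237, 8)) = 24573, which is strictly less than the density bound 393183/16 since 8 ∤ 237 (the parts of T(237, 8) cannot all be equal).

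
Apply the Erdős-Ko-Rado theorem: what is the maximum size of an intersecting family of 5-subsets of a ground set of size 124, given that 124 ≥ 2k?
max |F| = C(123, 4) = 9078630

The Erdős-Ko-Rado theorem states: for n ≥ 2k, an intersecting family of k-subsets of an n-element set has size at most C(n − 1, k − 1), with equality for 'star' families {A ⊆ [n] : |A| = k, i ∈ A} (fix an element i). For n = 124, k = 5: C(123, 4) = 9078630.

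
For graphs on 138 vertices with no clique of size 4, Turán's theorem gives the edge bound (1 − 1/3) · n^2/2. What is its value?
Turán density bound = (2/3) · 138^2/2 = 6348

Turán's theorem: ex(n, K_{r+1}) is achieved by the complete r-partite Turán graph T(n, r) with parts as balanced as possible, and is at most (1 − 1/r) · n^2/2. For r = 3, n = 138: the density bound is (2/3) · 19044/2 = 6348. Since 3 ∣ 138, the Turán graph T(138, 3) has parts of equal size 46, and its edge count e(T(138, 3)) = 6348 attains the density bound exactly.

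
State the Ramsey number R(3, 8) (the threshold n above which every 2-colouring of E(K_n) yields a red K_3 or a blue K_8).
R(3, 8) = 28

Lower bound: an explicit 2-colouring of K_{27} (typically a Paley-type or other structured construction) avoids a red K_3 and a blue K_8, showing R(3, 8) > 27.
Upper bound: the simple Erdős–Szekeres recurrence only gives R(3, 8) ≤ 31; the tight bound R(3, 8) ≤ 28 requires a sharper case analysis (or computer search) of 2-colourings of K_{28}.
Hence R(3, 8) = 28.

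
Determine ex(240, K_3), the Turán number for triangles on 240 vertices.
ex(240, K_3) = ⌊240^2/4⌋ = 14400

Mantel (1907): a triangle-free graph on n vertices has at most ⌊n^2/4⌋ edges, with equality for the complete bipartite graph K_{⌊n/2⌋, ⌈n/2⌉}. For n = 240: ⌊240^2/4⌋ = ⌊57600/4⌋ = 14400. The extremal graph is K_{120, 120}, which has 120·120 = 14400 edges.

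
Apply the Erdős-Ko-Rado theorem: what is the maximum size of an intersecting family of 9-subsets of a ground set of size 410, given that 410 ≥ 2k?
max |F| = C(409, 8) = 18128041135797879

Erdős-Ko-Rado (1961): when n ≥ 2k, max |F| = C(n−1, k−1). The bound is attained by the star {A : i ∈ A} for any fixed i ∈ [n]. Here C(410−1, 9−1) = C(409, 8) = 18128041135797879.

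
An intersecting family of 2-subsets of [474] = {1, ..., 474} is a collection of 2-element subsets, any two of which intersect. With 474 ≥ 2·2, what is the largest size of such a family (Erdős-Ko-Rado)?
max |F| = C(473, 1) = 473

The Erdős-Ko-Rado theorem states: for n ≥ 2k, an intersecting family of k-subsets of an n-element set has size at most C(n − 1, k − 1), with equality for 'star' families {A ⊆ [n] : |A| = k, i ∈ A} (fix an element i). For n = 474, k = 2: C(473, 1) = 473.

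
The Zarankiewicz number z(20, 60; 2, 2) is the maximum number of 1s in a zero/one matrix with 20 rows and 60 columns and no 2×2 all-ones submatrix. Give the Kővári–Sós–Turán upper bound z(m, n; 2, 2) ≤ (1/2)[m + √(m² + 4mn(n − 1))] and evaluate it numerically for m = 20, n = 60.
z(20, 60; 2, 2) ≤ (1/2)[20 + √(20² + 4·20·60·59)] = (1/2)[20 + √283600] = 276.2705

Kővári–Sós–Turán: let r_1, ..., r_20 be the row sums and z = Σ r_i the total number of 1s. Each pair of columns can share at most one row with both entries 1 (else a 2×2 all-ones block appears), so Σ_i C(r_i, 2) ≤ C(60, 2) = 1770. By convexity Σ_i C(r_i, 2) ≥ 20·C(z/20, 2) = z(z − 20)/(2·20), giving z² − 20z − 20·60·59 ≤ 0 and hence z ≤ (1/2)[20 + √(400 + 4·70800)] = (1/2)[20 + √283600] ≈ (1/2)(20 + 532.5411) = 276.2705.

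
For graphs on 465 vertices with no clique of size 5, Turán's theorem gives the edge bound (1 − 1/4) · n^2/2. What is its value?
Turán density bound = (3/4) · 465^2/2 = 648675/8 ≈ 81084.375

Turán's theorem: ex(n, K_{r+1}) is achieved by the complete r-partite Turán graph T(n, r) with parts as balanced as possible, and is at most (1 − 1/r) · n^2/2. For r = 4, n = 465: the density bound is (3/4) · 216225/2 = 648675/8 ≈ 81084.375. The integer-valued extremum is e(T(465, 4)) = 81084, which is strictly less than the density bound 648675/8 since 4 ∤ 465 (the parts of T(465, 4) cannot all be equal).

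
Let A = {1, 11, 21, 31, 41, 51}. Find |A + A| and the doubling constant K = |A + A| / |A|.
K = |A + A| / |A| = 11/6

Enumerate A + A = {a + b : a, b ∈ A}. With |A| = 6, there are |A|^2 = 36 ordered sum pairs; collecting distinct values, A + A = {2, 12, 22, 32, 42, 52, 62, 72, 82, 92, 102}, so |A + A| = 11. Thus K = 11/6. Here |A + A| = 2|A| − 1 = 11, the minimum possible — so K = 11/6 is minimal, which holds iff A is an arithmetic progression.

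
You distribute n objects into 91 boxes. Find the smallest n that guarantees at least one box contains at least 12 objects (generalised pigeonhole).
n = (12 − 1)·91 + 1 = 1002

By the generalised pigeonhole principle, to guarantee some box contains ≥ r objects we need more than (r − 1) · k objects total. Threshold: n = (r − 1) · k + 1. With r = 12 and k = 91: n = 11 · 91 + 1 = 1001 + 1 = 1002. For n = 1001 = 11 · 91, we can put exactly 11 objects in every box, avoiding 12 in any single one — so 1002 is tight.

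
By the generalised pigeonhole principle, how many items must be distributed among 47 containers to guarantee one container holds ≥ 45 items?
n = (45 − 1)·47 + 1 = 2069

By the generalised pigeonhole principle, to guarantee some box contains ≥ r objects we need more than (r − 1) · k objects total. Threshold: n = (r − 1) · k + 1. With r = 45 and k = 47: n = 44 · 47 + 1 = 2068 + 1 = 2069. For n = 2068 = 44 · 47, we can put exactly 44 objects in every box, avoiding 45 in any single one — so 2069 is tight.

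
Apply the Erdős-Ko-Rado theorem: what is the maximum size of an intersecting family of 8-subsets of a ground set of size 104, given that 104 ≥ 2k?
max |F| = C(103, 7) = 19813501785

The Erdős-Ko-Rado theorem states: for n ≥ 2k, an intersecting family of k-subsets of an n-element set has size at most C(n − 1, k − 1), with equality for 'star' families {A ⊆ [n] : |A| = k, i ∈ A} (fix an element i). For n = 104, k = 8: C(103, 7) = 19813501785.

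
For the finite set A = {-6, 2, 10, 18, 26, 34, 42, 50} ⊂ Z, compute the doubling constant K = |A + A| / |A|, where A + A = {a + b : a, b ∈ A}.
K = |A + A| / |A| = 15/8

Enumerate A + A = {a + b : a, b ∈ A}. With |A| = 8, there are |A|^2 = 64 ordered sum pairs; collecting distinct values, A + A = {-12, -4, 4, 12, 20, 28, 36, 44, 52, 60, 68, 76, 84, 92, 100}, so |A + A| = 15. Thus K = 15/8. Here |A + A| = 2|A| − 1 = 15, the minimum possible — so K = 15/8 is minimal, which holds iff A is an arithmetic progression.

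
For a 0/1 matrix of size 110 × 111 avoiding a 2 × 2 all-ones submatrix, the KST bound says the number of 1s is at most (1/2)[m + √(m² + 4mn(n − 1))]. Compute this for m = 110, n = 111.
z(110, 111; 2, 2) ≤ (1/2)[110 + √(110² + 4·110·111·110)] = (1/2)[110 + √5384500] = 1215.2263

Kővári–Sós–Turán: let r_1, ..., r_110 be the row sums and z = Σ r_i the total number of 1s. Each pair of columns can share at most one row with both entries 1 (else a 2×2 all-ones block appears), so Σ_i C(r_i, 2) ≤ C(111, 2) = 6105. By convexity Σ_i C(r_i, 2) ≥ 110·C(z/110, 2) = z(z − 110)/(2·110), giving z² − 110z − 110·111·110 ≤ 0 and hence z ≤ (1/2)[110 + √(12100 + 4·1343100)] = (1/2)[110 + √5384500] ≈ (1/2)(110 + 2320.4525) = 1215.2263.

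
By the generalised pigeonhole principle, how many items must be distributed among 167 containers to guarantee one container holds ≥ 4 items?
n = (4 − 1)·167 + 1 = 502

By the generalised pigeonhole principle, to guarantee some box contains ≥ r objects we need more than (r − 1) · k objects total. Threshold: n = (r − 1) · k + 1. With r = 4 and k = 167: n = 3 · 167 + 1 = 501 + 1 = 502. For n = 501 = 3 · 167, we can put exactly 3 objects in every box, avoiding 4 in any single one — so 502 is tight.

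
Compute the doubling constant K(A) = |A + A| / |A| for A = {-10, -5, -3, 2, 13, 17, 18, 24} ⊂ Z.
K = |A + A| / |A| = 30/8 = 15/4

Enumerate A + A = {a + b : a, b ∈ A}. With |A| = 8, there are |A|^2 = 64 ordered sum pairs; collecting distinct values, A + A = {-20, -15, -13, -10, -8, -6, -3, -1, 3, 4, 7, 8, 10, 12, 13, 14, 15, 19, 20, 21, 26, 30, 31, 34, 35, 36, 37, 41, 42, 48}, so |A + A| = 30. Thus K = 30/8 = 15/4. For comparison, the minimum possible |A + A| over all 8-element sets is 2·8 − 1 = 15 (so min K = 15/8), attained only by arithmetic progressions.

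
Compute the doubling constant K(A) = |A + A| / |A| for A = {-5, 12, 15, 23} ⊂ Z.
K = |A + A| / |A| = 10/4 = 5/2

Enumerate A + A = {a + b : a, b ∈ A}. With |A| = 4, there are |A|^2 = 16 ordered sum pairs; collecting distinct values, A + A = {-10, 7, 10, 18, 24, 27, 30, 35, 38, 46}, so |A + A| = 10. Thus K = 10/4 = 5/2. For comparison, the minimum possible |A + A| over all 4-element sets is 2·4 − 1 = 7 (so min K = 7/4), attained only by arithmetic progressions.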